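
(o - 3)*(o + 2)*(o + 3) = o^3 + 2*o^2 - 9*o - 18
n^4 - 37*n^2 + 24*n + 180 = (n - 5)*(n - 3)*(n + 2)*(n + 6)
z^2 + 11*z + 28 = (z + 4)*(z + 7)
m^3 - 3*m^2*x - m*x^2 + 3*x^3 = (m - 3*x)*(m - x)*(m + x)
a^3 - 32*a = a*(a - 4*sqrt(2))*(a + 4*sqrt(2))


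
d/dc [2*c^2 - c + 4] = 4*c - 1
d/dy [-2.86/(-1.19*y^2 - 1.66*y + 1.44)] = (-6.8068*y - 4.7476)/(1.19*y^2 + 1.66*y - 1.44)^2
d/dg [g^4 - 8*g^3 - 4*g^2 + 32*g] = 4*g^3 - 24*g^2 - 8*g + 32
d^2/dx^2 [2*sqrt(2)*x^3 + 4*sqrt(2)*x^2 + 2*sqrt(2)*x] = sqrt(2)*(12*x + 8)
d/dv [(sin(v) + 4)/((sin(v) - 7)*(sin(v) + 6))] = (-8*sin(v) + cos(v)^2 - 39)*cos(v)/((sin(v) - 7)^2*(sin(v) + 6)^2)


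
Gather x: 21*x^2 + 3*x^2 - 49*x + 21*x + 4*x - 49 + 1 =24*x^2 - 24*x - 48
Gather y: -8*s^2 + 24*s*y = -8*s^2 + 24*s*y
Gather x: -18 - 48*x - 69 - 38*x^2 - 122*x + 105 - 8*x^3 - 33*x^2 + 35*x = -8*x^3 - 71*x^2 - 135*x + 18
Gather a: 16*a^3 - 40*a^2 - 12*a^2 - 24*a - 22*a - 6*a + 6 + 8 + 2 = 16*a^3 - 52*a^2 - 52*a + 16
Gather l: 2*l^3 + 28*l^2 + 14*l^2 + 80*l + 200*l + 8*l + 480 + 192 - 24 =2*l^3 + 42*l^2 + 288*l + 648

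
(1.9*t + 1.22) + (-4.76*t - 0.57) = 0.65 - 2.86*t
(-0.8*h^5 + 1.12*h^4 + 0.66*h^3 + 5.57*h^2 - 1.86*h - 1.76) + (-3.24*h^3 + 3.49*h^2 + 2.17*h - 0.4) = -0.8*h^5 + 1.12*h^4 - 2.58*h^3 + 9.06*h^2 + 0.31*h - 2.16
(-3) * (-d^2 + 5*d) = 3*d^2 - 15*d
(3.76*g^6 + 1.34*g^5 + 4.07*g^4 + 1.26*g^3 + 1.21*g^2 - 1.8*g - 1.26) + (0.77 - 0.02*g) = 3.76*g^6 + 1.34*g^5 + 4.07*g^4 + 1.26*g^3 + 1.21*g^2 - 1.82*g - 0.49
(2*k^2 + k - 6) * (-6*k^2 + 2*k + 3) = -12*k^4 - 2*k^3 + 44*k^2 - 9*k - 18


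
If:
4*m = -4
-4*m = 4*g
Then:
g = 1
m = -1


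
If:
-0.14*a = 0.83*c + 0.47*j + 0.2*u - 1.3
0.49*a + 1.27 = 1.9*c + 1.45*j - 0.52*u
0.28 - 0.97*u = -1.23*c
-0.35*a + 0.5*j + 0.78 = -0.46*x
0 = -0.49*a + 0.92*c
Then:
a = 1.18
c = 0.63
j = 0.84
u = 1.09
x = -1.71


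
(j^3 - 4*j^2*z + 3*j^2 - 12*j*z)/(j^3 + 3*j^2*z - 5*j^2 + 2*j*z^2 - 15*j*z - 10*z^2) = j*(j^2 - 4*j*z + 3*j - 12*z)/(j^3 + 3*j^2*z - 5*j^2 + 2*j*z^2 - 15*j*z - 10*z^2)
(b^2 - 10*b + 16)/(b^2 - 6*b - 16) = (b - 2)/(b + 2)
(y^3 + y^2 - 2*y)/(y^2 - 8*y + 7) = y*(y + 2)/(y - 7)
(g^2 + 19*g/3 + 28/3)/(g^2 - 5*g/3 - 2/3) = (3*g^2 + 19*g + 28)/(3*g^2 - 5*g - 2)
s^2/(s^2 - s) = s/(s - 1)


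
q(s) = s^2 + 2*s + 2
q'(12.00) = 26.00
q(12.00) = 170.00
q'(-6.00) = -10.00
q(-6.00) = 26.00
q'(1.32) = 4.64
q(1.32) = 6.38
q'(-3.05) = -4.10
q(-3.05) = 5.20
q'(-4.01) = -6.02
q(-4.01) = 10.06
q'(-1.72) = -1.44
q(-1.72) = 1.52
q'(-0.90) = 0.20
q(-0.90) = 1.01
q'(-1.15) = -0.30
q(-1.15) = 1.02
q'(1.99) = 5.98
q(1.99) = 9.94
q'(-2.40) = -2.80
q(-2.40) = 2.96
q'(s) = 2*s + 2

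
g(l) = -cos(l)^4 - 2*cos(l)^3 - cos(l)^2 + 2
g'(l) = 4*sin(l)*cos(l)^3 + 6*sin(l)*cos(l)^2 + 2*sin(l)*cos(l)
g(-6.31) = -2.00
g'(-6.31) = -0.32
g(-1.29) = 1.87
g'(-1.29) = -1.06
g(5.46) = 0.70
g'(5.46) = -3.95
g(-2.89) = 2.00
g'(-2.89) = -0.01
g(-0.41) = -1.09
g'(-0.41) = -3.97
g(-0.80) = 0.60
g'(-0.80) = -4.06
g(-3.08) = 2.00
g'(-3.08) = -0.00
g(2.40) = 1.96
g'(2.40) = 0.12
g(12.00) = -0.42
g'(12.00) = -4.49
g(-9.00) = 1.99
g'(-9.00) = -0.05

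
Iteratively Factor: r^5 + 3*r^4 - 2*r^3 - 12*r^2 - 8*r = (r + 2)*(r^4 + r^3 - 4*r^2 - 4*r) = r*(r + 2)*(r^3 + r^2 - 4*r - 4) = r*(r - 2)*(r + 2)*(r^2 + 3*r + 2) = r*(r - 2)*(r + 1)*(r + 2)*(r + 2)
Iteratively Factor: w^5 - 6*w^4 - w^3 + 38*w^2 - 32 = (w - 1)*(w^4 - 5*w^3 - 6*w^2 + 32*w + 32) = (w - 4)*(w - 1)*(w^3 - w^2 - 10*w - 8) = (w - 4)*(w - 1)*(w + 2)*(w^2 - 3*w - 4) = (w - 4)^2*(w - 1)*(w + 2)*(w + 1)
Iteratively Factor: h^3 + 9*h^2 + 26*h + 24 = (h + 2)*(h^2 + 7*h + 12) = (h + 2)*(h + 3)*(h + 4)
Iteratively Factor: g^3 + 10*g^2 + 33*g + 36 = (g + 3)*(g^2 + 7*g + 12) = (g + 3)*(g + 4)*(g + 3)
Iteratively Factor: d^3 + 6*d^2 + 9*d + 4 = (d + 1)*(d^2 + 5*d + 4) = (d + 1)^2*(d + 4)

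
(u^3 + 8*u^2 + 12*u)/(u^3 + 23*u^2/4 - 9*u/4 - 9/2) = 4*u*(u + 2)/(4*u^2 - u - 3)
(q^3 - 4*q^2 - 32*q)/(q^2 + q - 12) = q*(q - 8)/(q - 3)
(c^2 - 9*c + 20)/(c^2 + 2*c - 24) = (c - 5)/(c + 6)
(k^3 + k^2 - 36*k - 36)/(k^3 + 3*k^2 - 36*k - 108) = (k + 1)/(k + 3)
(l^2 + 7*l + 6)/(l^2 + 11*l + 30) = (l + 1)/(l + 5)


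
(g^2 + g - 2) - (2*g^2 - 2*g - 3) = -g^2 + 3*g + 1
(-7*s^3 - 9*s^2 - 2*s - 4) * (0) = 0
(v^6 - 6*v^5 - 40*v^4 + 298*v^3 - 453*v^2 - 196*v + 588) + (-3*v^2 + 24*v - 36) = v^6 - 6*v^5 - 40*v^4 + 298*v^3 - 456*v^2 - 172*v + 552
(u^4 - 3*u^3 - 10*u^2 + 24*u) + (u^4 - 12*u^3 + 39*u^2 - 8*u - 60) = 2*u^4 - 15*u^3 + 29*u^2 + 16*u - 60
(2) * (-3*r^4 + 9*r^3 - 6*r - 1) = -6*r^4 + 18*r^3 - 12*r - 2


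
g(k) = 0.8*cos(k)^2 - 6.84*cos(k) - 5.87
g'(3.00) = 1.19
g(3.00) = 1.69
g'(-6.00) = 1.48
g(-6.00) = -11.70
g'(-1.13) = -5.57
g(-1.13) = -8.64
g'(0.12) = 0.63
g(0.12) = -11.87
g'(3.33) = -1.58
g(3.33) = 1.62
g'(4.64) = -6.94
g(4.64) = -5.37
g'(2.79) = 2.87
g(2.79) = 1.26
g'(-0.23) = -1.20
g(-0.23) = -11.77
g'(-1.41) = -6.50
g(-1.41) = -6.94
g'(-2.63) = -4.03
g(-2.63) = 0.70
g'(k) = -1.6*sin(k)*cos(k) + 6.84*sin(k) = (6.84 - 1.6*cos(k))*sin(k)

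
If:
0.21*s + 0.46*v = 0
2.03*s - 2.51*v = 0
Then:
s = 0.00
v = 0.00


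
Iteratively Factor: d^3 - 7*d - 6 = (d + 2)*(d^2 - 2*d - 3) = (d + 1)*(d + 2)*(d - 3)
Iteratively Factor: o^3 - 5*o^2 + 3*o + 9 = (o + 1)*(o^2 - 6*o + 9) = (o - 3)*(o + 1)*(o - 3)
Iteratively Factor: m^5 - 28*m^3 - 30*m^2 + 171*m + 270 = (m - 5)*(m^4 + 5*m^3 - 3*m^2 - 45*m - 54) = (m - 5)*(m + 3)*(m^3 + 2*m^2 - 9*m - 18) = (m - 5)*(m + 3)^2*(m^2 - m - 6) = (m - 5)*(m + 2)*(m + 3)^2*(m - 3)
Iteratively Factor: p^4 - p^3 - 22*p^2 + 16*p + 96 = (p + 4)*(p^3 - 5*p^2 - 2*p + 24) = (p + 2)*(p + 4)*(p^2 - 7*p + 12) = (p - 3)*(p + 2)*(p + 4)*(p - 4)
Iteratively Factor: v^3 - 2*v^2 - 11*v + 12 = (v - 4)*(v^2 + 2*v - 3) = (v - 4)*(v + 3)*(v - 1)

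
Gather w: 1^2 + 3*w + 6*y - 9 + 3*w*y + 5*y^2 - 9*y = w*(3*y + 3) + 5*y^2 - 3*y - 8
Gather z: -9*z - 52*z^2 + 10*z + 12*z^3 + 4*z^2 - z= 12*z^3 - 48*z^2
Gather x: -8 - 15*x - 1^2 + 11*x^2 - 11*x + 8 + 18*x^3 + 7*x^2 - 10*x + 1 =18*x^3 + 18*x^2 - 36*x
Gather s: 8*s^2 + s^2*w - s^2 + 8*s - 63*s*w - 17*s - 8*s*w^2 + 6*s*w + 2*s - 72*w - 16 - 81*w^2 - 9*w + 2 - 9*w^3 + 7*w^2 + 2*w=s^2*(w + 7) + s*(-8*w^2 - 57*w - 7) - 9*w^3 - 74*w^2 - 79*w - 14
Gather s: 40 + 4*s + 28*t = 4*s + 28*t + 40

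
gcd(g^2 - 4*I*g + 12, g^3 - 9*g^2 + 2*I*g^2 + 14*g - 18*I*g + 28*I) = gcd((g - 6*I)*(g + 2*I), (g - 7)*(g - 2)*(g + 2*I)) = g + 2*I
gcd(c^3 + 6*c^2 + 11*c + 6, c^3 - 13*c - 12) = c^2 + 4*c + 3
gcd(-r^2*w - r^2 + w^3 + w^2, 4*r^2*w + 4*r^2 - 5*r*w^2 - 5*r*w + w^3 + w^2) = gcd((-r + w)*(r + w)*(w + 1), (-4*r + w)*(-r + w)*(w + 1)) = r*w + r - w^2 - w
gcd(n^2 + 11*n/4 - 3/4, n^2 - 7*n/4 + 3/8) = n - 1/4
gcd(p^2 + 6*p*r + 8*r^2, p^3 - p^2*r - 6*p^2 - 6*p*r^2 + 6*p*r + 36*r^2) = p + 2*r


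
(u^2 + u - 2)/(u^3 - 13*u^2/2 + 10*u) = 2*(u^2 + u - 2)/(u*(2*u^2 - 13*u + 20))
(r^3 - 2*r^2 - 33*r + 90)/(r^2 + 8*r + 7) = (r^3 - 2*r^2 - 33*r + 90)/(r^2 + 8*r + 7)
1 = 1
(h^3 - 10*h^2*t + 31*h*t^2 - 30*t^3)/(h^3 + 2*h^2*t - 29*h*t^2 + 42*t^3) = (h - 5*t)/(h + 7*t)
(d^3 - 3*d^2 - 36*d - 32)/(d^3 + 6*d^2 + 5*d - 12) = (d^2 - 7*d - 8)/(d^2 + 2*d - 3)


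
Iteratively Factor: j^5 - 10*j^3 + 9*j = (j + 1)*(j^4 - j^3 - 9*j^2 + 9*j) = (j - 3)*(j + 1)*(j^3 + 2*j^2 - 3*j) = (j - 3)*(j + 1)*(j + 3)*(j^2 - j) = j*(j - 3)*(j + 1)*(j + 3)*(j - 1)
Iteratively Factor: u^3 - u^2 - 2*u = (u - 2)*(u^2 + u) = u*(u - 2)*(u + 1)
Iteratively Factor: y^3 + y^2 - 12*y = (y)*(y^2 + y - 12) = y*(y - 3)*(y + 4)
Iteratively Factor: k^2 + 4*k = (k)*(k + 4)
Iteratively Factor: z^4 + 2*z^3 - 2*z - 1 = (z + 1)*(z^3 + z^2 - z - 1) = (z - 1)*(z + 1)*(z^2 + 2*z + 1) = (z - 1)*(z + 1)^2*(z + 1)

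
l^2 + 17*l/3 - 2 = (l - 1/3)*(l + 6)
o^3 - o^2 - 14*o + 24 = (o - 3)*(o - 2)*(o + 4)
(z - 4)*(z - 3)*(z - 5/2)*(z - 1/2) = z^4 - 10*z^3 + 137*z^2/4 - 179*z/4 + 15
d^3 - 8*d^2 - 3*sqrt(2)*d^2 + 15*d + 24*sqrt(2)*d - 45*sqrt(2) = (d - 5)*(d - 3)*(d - 3*sqrt(2))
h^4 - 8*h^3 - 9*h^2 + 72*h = h*(h - 8)*(h - 3)*(h + 3)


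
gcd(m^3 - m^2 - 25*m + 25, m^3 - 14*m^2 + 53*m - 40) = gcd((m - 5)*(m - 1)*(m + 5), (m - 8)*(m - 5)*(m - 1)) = m^2 - 6*m + 5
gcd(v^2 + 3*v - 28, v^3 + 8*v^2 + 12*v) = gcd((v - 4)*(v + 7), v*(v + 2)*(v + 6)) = 1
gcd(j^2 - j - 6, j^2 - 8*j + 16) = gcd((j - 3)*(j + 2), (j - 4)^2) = 1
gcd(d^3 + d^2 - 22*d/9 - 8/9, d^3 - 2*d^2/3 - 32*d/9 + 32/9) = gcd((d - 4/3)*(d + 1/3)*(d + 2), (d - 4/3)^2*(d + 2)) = d^2 + 2*d/3 - 8/3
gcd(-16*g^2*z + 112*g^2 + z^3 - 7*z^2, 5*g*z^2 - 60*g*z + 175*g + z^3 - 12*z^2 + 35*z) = z - 7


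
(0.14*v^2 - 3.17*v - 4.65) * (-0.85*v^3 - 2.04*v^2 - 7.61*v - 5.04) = -0.119*v^5 + 2.4089*v^4 + 9.3539*v^3 + 32.9041*v^2 + 51.3633*v + 23.436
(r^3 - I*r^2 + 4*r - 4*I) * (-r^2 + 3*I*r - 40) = -r^5 + 4*I*r^4 - 41*r^3 + 56*I*r^2 - 148*r + 160*I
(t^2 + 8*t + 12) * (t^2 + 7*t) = t^4 + 15*t^3 + 68*t^2 + 84*t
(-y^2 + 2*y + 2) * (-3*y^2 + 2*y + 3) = 3*y^4 - 8*y^3 - 5*y^2 + 10*y + 6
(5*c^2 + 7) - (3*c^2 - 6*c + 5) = 2*c^2 + 6*c + 2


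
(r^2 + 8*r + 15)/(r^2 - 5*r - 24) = (r + 5)/(r - 8)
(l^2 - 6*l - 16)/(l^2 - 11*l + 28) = (l^2 - 6*l - 16)/(l^2 - 11*l + 28)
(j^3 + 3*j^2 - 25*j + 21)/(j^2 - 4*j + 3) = j + 7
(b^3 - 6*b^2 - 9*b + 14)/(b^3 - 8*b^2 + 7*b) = (b + 2)/b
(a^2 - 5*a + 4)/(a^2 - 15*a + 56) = (a^2 - 5*a + 4)/(a^2 - 15*a + 56)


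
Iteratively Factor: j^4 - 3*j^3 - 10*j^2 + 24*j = (j - 2)*(j^3 - j^2 - 12*j) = (j - 4)*(j - 2)*(j^2 + 3*j) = (j - 4)*(j - 2)*(j + 3)*(j)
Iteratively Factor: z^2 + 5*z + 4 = (z + 4)*(z + 1)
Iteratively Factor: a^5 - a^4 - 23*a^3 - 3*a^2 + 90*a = (a - 5)*(a^4 + 4*a^3 - 3*a^2 - 18*a) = (a - 5)*(a - 2)*(a^3 + 6*a^2 + 9*a) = a*(a - 5)*(a - 2)*(a^2 + 6*a + 9) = a*(a - 5)*(a - 2)*(a + 3)*(a + 3)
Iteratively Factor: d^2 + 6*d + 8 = (d + 2)*(d + 4)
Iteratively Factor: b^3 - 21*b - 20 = (b + 4)*(b^2 - 4*b - 5) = (b - 5)*(b + 4)*(b + 1)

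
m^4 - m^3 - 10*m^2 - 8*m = m*(m - 4)*(m + 1)*(m + 2)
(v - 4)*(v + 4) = v^2 - 16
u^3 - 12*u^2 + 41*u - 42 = (u - 7)*(u - 3)*(u - 2)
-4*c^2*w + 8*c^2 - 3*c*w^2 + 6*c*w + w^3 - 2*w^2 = (-4*c + w)*(c + w)*(w - 2)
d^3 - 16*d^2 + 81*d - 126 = (d - 7)*(d - 6)*(d - 3)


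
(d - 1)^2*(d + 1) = d^3 - d^2 - d + 1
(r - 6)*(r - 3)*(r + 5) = r^3 - 4*r^2 - 27*r + 90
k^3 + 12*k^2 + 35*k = k*(k + 5)*(k + 7)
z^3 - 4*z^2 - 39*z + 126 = (z - 7)*(z - 3)*(z + 6)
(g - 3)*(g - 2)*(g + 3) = g^3 - 2*g^2 - 9*g + 18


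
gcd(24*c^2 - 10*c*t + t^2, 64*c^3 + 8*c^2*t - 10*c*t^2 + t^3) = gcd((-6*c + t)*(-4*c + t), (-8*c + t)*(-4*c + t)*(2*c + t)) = -4*c + t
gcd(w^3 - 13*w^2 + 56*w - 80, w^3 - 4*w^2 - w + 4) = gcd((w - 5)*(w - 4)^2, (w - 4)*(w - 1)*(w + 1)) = w - 4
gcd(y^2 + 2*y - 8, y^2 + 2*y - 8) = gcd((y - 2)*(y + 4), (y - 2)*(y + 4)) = y^2 + 2*y - 8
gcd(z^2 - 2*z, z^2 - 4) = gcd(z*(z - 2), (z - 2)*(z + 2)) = z - 2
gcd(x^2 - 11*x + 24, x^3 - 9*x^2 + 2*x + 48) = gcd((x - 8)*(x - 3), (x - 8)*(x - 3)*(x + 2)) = x^2 - 11*x + 24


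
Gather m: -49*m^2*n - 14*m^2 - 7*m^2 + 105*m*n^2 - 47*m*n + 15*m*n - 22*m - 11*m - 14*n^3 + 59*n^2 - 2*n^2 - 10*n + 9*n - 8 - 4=m^2*(-49*n - 21) + m*(105*n^2 - 32*n - 33) - 14*n^3 + 57*n^2 - n - 12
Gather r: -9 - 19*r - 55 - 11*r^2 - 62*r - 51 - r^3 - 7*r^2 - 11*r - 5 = -r^3 - 18*r^2 - 92*r - 120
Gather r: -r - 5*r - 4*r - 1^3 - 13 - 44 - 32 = -10*r - 90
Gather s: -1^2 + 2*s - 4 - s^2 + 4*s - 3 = -s^2 + 6*s - 8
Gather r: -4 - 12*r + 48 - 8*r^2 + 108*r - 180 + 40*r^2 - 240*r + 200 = 32*r^2 - 144*r + 64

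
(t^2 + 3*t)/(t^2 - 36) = t*(t + 3)/(t^2 - 36)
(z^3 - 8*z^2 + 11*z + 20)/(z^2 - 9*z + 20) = z + 1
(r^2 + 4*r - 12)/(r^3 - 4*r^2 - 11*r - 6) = (-r^2 - 4*r + 12)/(-r^3 + 4*r^2 + 11*r + 6)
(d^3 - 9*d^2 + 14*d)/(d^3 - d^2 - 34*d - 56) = d*(d - 2)/(d^2 + 6*d + 8)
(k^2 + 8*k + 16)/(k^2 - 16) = (k + 4)/(k - 4)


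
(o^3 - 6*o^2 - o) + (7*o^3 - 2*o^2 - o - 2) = 8*o^3 - 8*o^2 - 2*o - 2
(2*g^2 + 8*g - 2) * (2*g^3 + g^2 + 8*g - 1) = 4*g^5 + 18*g^4 + 20*g^3 + 60*g^2 - 24*g + 2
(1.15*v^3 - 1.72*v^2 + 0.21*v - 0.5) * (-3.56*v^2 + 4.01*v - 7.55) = -4.094*v^5 + 10.7347*v^4 - 16.3273*v^3 + 15.6081*v^2 - 3.5905*v + 3.775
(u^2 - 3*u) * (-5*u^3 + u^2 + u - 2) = -5*u^5 + 16*u^4 - 2*u^3 - 5*u^2 + 6*u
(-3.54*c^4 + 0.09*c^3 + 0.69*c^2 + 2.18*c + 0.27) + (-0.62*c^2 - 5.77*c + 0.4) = -3.54*c^4 + 0.09*c^3 + 0.07*c^2 - 3.59*c + 0.67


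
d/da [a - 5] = 1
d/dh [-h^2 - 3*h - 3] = -2*h - 3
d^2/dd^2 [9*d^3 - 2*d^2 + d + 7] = 54*d - 4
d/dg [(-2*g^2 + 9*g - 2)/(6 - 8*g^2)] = (36*g^2 - 28*g + 27)/(2*(16*g^4 - 24*g^2 + 9))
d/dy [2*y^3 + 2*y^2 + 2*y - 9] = 6*y^2 + 4*y + 2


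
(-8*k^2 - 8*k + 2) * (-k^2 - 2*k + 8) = 8*k^4 + 24*k^3 - 50*k^2 - 68*k + 16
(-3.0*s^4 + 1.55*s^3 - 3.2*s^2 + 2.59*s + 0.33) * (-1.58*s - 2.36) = 4.74*s^5 + 4.631*s^4 + 1.398*s^3 + 3.4598*s^2 - 6.6338*s - 0.7788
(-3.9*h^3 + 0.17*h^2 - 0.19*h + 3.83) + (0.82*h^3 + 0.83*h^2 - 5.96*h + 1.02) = -3.08*h^3 + 1.0*h^2 - 6.15*h + 4.85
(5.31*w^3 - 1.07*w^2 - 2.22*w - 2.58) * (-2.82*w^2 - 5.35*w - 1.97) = -14.9742*w^5 - 25.3911*w^4 + 1.5242*w^3 + 21.2605*w^2 + 18.1764*w + 5.0826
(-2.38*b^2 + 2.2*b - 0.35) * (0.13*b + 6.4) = -0.3094*b^3 - 14.946*b^2 + 14.0345*b - 2.24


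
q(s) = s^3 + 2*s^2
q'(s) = 3*s^2 + 4*s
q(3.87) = 87.91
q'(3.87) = 60.41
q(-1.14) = 1.12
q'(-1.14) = -0.66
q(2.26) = 21.76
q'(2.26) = 24.36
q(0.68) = 1.24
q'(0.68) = 4.11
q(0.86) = 2.12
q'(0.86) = 5.66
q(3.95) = 92.83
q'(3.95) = 62.61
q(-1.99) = 0.04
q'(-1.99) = 3.92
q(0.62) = 1.01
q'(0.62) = 3.63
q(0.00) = 0.00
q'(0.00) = 0.00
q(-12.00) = -1440.00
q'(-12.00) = 384.00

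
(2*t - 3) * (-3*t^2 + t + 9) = -6*t^3 + 11*t^2 + 15*t - 27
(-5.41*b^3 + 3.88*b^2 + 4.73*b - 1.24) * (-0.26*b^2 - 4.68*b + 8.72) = 1.4066*b^5 + 24.31*b^4 - 66.5634*b^3 + 12.0196*b^2 + 47.0488*b - 10.8128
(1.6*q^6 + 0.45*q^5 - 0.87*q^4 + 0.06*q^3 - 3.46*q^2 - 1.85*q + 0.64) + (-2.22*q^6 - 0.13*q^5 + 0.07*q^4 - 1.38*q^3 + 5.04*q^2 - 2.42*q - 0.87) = -0.62*q^6 + 0.32*q^5 - 0.8*q^4 - 1.32*q^3 + 1.58*q^2 - 4.27*q - 0.23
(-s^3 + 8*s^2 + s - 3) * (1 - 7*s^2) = 7*s^5 - 56*s^4 - 8*s^3 + 29*s^2 + s - 3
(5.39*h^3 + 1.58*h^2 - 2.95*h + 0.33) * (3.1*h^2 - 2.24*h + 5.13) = 16.709*h^5 - 7.1756*h^4 + 14.9665*h^3 + 15.7364*h^2 - 15.8727*h + 1.6929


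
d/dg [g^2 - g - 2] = 2*g - 1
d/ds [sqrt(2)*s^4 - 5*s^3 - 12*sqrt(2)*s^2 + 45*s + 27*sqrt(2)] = 4*sqrt(2)*s^3 - 15*s^2 - 24*sqrt(2)*s + 45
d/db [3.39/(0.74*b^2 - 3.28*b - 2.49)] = (11.1192 - 5.0172*b)/(-0.74*b^2 + 3.28*b + 2.49)^2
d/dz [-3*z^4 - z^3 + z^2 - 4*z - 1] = -12*z^3 - 3*z^2 + 2*z - 4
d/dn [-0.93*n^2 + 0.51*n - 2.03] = 0.51 - 1.86*n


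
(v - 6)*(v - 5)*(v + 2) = v^3 - 9*v^2 + 8*v + 60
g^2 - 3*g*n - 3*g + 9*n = (g - 3)*(g - 3*n)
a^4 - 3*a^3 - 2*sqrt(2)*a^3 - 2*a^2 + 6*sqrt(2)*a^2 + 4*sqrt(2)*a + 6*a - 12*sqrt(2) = (a - 3)*(a - 2*sqrt(2))*(a - sqrt(2))*(a + sqrt(2))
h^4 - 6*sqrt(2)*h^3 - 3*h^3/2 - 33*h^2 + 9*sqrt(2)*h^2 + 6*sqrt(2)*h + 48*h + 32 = (h - 2)*(h + 1/2)*(h - 8*sqrt(2))*(h + 2*sqrt(2))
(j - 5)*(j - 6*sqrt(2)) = j^2 - 6*sqrt(2)*j - 5*j + 30*sqrt(2)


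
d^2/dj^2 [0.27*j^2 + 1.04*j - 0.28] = 0.540000000000000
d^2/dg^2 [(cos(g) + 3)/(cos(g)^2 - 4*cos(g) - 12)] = (-16*(1 - cos(g)^2)^2 - cos(g)^5 - 34*cos(g)^3 - 158*cos(g)^2 + 88)/((cos(g) - 6)^3*(cos(g) + 2)^3)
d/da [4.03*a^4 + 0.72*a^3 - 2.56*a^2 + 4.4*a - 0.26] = 16.12*a^3 + 2.16*a^2 - 5.12*a + 4.4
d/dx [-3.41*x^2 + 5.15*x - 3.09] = 5.15 - 6.82*x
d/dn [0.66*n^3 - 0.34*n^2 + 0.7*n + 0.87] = 1.98*n^2 - 0.68*n + 0.7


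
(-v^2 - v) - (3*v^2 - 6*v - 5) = -4*v^2 + 5*v + 5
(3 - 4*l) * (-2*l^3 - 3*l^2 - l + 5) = 8*l^4 + 6*l^3 - 5*l^2 - 23*l + 15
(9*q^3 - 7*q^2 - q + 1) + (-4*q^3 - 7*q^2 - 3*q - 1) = 5*q^3 - 14*q^2 - 4*q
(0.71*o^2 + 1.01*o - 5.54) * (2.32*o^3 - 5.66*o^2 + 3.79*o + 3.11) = 1.6472*o^5 - 1.6754*o^4 - 15.8785*o^3 + 37.3924*o^2 - 17.8555*o - 17.2294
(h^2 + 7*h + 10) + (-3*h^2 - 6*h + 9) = -2*h^2 + h + 19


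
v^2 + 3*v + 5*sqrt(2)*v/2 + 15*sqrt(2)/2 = (v + 3)*(v + 5*sqrt(2)/2)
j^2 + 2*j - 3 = (j - 1)*(j + 3)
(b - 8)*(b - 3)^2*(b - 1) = b^4 - 15*b^3 + 71*b^2 - 129*b + 72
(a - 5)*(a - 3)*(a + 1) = a^3 - 7*a^2 + 7*a + 15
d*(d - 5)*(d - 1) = d^3 - 6*d^2 + 5*d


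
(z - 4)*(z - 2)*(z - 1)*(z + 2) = z^4 - 5*z^3 + 20*z - 16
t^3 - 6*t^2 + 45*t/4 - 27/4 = (t - 3)*(t - 3/2)^2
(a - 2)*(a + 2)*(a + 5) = a^3 + 5*a^2 - 4*a - 20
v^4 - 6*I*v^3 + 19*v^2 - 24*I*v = v*(v - 8*I)*(v - I)*(v + 3*I)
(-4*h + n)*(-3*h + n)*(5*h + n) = 60*h^3 - 23*h^2*n - 2*h*n^2 + n^3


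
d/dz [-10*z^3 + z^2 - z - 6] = -30*z^2 + 2*z - 1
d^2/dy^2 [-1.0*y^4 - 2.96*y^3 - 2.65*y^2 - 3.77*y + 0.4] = -12.0*y^2 - 17.76*y - 5.3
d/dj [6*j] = 6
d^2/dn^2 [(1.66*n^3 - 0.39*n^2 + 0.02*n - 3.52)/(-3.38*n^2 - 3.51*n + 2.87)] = (-5.6843418860808e-14*n^5 - 8.5265128291212e-14*n^4 - 82.819464*n^3 + 364.316784*n^2 + 167.35986*n + 161.047562)/(38.614472*n^6 + 120.298932*n^5 + 26.56173*n^4 - 161.051085*n^3 - 22.553895*n^2 + 86.734557*n - 23.639903)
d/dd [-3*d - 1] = -3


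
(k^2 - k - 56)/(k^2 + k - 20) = (k^2 - k - 56)/(k^2 + k - 20)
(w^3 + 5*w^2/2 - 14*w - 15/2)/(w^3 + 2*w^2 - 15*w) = (w + 1/2)/w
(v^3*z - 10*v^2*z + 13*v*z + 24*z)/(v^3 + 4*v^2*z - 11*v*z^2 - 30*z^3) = z*(v^3 - 10*v^2 + 13*v + 24)/(v^3 + 4*v^2*z - 11*v*z^2 - 30*z^3)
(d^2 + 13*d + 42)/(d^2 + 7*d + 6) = (d + 7)/(d + 1)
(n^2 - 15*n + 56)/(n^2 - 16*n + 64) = (n - 7)/(n - 8)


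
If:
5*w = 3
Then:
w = 3/5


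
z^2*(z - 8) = z^3 - 8*z^2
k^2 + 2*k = k*(k + 2)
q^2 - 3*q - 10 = (q - 5)*(q + 2)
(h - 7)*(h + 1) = h^2 - 6*h - 7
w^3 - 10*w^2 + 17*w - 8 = (w - 8)*(w - 1)^2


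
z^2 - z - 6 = (z - 3)*(z + 2)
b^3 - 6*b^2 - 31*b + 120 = (b - 8)*(b - 3)*(b + 5)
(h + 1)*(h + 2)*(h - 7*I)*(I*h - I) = I*h^4 + 7*h^3 + 2*I*h^3 + 14*h^2 - I*h^2 - 7*h - 2*I*h - 14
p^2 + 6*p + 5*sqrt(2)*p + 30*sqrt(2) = (p + 6)*(p + 5*sqrt(2))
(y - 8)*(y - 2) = y^2 - 10*y + 16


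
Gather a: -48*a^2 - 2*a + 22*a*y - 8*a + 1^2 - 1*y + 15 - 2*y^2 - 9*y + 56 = -48*a^2 + a*(22*y - 10) - 2*y^2 - 10*y + 72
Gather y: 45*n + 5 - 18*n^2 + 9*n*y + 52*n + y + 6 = -18*n^2 + 97*n + y*(9*n + 1) + 11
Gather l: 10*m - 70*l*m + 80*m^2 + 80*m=-70*l*m + 80*m^2 + 90*m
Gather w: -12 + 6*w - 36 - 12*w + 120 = 72 - 6*w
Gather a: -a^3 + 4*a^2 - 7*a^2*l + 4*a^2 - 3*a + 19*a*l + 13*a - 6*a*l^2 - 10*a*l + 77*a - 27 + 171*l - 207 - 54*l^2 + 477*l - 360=-a^3 + a^2*(8 - 7*l) + a*(-6*l^2 + 9*l + 87) - 54*l^2 + 648*l - 594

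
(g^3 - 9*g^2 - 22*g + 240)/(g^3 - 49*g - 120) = (g - 6)/(g + 3)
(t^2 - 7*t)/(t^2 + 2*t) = (t - 7)/(t + 2)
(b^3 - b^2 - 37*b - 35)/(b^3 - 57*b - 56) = (b^2 - 2*b - 35)/(b^2 - b - 56)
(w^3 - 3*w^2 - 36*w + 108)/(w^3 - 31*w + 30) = (w^2 - 9*w + 18)/(w^2 - 6*w + 5)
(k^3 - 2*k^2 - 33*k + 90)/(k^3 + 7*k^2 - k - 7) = (k^3 - 2*k^2 - 33*k + 90)/(k^3 + 7*k^2 - k - 7)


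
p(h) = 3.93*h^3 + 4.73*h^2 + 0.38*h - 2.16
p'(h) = 11.79*h^2 + 9.46*h + 0.38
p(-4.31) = -230.58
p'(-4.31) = 178.62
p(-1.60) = -6.76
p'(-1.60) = 15.43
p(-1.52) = -5.61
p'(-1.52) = 13.24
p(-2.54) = -37.01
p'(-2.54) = 52.42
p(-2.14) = -19.83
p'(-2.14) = 34.13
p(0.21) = -1.84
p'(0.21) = 2.89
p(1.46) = 20.71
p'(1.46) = 39.32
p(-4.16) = -204.81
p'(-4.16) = 165.06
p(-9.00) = -2487.42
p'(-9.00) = 870.23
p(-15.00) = -12207.36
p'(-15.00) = 2511.23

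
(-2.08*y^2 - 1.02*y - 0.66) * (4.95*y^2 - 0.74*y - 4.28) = -10.296*y^4 - 3.5098*y^3 + 6.3902*y^2 + 4.854*y + 2.8248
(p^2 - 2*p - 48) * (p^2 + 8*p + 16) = p^4 + 6*p^3 - 48*p^2 - 416*p - 768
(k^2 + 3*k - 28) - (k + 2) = k^2 + 2*k - 30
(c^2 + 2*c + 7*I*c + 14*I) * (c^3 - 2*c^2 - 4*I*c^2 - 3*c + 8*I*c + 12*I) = c^5 + 3*I*c^4 + 21*c^3 - 6*c^2 - 21*I*c^2 - 196*c - 18*I*c - 168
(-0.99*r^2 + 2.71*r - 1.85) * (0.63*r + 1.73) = -0.6237*r^3 - 0.00539999999999985*r^2 + 3.5228*r - 3.2005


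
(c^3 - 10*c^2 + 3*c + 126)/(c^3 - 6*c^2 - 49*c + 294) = (c + 3)/(c + 7)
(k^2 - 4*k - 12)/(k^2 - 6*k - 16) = (k - 6)/(k - 8)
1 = 1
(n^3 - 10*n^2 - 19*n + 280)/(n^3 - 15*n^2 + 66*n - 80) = (n^2 - 2*n - 35)/(n^2 - 7*n + 10)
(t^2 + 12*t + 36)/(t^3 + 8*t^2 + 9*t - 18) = (t + 6)/(t^2 + 2*t - 3)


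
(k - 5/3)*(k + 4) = k^2 + 7*k/3 - 20/3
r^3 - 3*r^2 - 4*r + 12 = (r - 3)*(r - 2)*(r + 2)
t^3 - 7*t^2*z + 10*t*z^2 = t*(t - 5*z)*(t - 2*z)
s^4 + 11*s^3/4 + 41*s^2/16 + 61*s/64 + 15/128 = (s + 1/4)*(s + 1/2)*(s + 3/4)*(s + 5/4)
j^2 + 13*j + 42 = (j + 6)*(j + 7)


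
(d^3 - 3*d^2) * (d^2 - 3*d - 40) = d^5 - 6*d^4 - 31*d^3 + 120*d^2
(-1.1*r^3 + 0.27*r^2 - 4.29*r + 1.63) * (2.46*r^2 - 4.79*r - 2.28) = -2.706*r^5 + 5.9332*r^4 - 9.3387*r^3 + 23.9433*r^2 + 1.9735*r - 3.7164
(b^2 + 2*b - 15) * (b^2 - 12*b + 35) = b^4 - 10*b^3 - 4*b^2 + 250*b - 525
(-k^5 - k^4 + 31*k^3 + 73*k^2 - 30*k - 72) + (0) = -k^5 - k^4 + 31*k^3 + 73*k^2 - 30*k - 72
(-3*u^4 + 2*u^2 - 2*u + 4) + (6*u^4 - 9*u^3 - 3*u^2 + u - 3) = 3*u^4 - 9*u^3 - u^2 - u + 1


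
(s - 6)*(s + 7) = s^2 + s - 42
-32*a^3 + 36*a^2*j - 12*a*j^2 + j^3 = (-8*a + j)*(-2*a + j)^2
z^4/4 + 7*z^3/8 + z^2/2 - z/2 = z*(z/4 + 1/2)*(z - 1/2)*(z + 2)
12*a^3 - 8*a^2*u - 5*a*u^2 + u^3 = (-6*a + u)*(-a + u)*(2*a + u)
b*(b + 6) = b^2 + 6*b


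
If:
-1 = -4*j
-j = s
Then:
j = 1/4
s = -1/4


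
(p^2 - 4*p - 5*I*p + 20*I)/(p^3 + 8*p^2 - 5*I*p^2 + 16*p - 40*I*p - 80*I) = (p - 4)/(p^2 + 8*p + 16)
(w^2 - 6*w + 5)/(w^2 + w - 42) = (w^2 - 6*w + 5)/(w^2 + w - 42)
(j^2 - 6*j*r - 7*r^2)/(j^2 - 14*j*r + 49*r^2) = (-j - r)/(-j + 7*r)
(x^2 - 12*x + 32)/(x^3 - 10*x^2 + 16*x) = (x - 4)/(x*(x - 2))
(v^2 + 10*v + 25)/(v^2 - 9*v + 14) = (v^2 + 10*v + 25)/(v^2 - 9*v + 14)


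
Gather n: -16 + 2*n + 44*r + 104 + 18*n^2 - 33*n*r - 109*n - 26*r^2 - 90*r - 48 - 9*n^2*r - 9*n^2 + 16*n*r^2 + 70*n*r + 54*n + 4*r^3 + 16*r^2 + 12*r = n^2*(9 - 9*r) + n*(16*r^2 + 37*r - 53) + 4*r^3 - 10*r^2 - 34*r + 40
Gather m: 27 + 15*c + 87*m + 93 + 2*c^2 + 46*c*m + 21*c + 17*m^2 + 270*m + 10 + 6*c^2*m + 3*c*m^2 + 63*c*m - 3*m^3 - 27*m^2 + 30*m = 2*c^2 + 36*c - 3*m^3 + m^2*(3*c - 10) + m*(6*c^2 + 109*c + 387) + 130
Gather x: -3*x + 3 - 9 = -3*x - 6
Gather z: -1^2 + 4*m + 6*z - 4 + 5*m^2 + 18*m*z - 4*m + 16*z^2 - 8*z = 5*m^2 + 16*z^2 + z*(18*m - 2) - 5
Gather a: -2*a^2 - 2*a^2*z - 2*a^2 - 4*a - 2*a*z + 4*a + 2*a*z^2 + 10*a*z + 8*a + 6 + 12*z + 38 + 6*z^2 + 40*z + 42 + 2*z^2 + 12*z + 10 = a^2*(-2*z - 4) + a*(2*z^2 + 8*z + 8) + 8*z^2 + 64*z + 96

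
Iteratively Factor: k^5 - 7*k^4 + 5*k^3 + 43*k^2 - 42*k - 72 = (k + 1)*(k^4 - 8*k^3 + 13*k^2 + 30*k - 72) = (k - 4)*(k + 1)*(k^3 - 4*k^2 - 3*k + 18) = (k - 4)*(k + 1)*(k + 2)*(k^2 - 6*k + 9) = (k - 4)*(k - 3)*(k + 1)*(k + 2)*(k - 3)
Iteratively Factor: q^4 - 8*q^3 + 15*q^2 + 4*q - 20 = (q - 5)*(q^3 - 3*q^2 + 4) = (q - 5)*(q - 2)*(q^2 - q - 2) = (q - 5)*(q - 2)^2*(q + 1)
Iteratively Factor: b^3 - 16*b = (b)*(b^2 - 16) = b*(b + 4)*(b - 4)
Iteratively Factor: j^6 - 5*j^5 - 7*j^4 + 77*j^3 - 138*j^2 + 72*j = (j - 2)*(j^5 - 3*j^4 - 13*j^3 + 51*j^2 - 36*j) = (j - 3)*(j - 2)*(j^4 - 13*j^2 + 12*j) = (j - 3)^2*(j - 2)*(j^3 + 3*j^2 - 4*j) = (j - 3)^2*(j - 2)*(j - 1)*(j^2 + 4*j) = (j - 3)^2*(j - 2)*(j - 1)*(j + 4)*(j)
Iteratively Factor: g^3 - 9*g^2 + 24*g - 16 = (g - 1)*(g^2 - 8*g + 16) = (g - 4)*(g - 1)*(g - 4)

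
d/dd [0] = 0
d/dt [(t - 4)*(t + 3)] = 2*t - 1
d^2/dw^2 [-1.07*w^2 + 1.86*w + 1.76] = -2.14000000000000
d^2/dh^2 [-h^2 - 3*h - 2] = -2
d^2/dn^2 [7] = 0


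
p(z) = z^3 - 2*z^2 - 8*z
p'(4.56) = 36.14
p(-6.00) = -240.00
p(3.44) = -10.48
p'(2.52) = 0.97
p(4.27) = 7.23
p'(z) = 3*z^2 - 4*z - 8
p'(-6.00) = 124.00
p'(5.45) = 59.31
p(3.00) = -15.00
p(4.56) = 16.75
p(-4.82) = -119.88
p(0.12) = -0.99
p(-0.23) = 1.72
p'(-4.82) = 80.98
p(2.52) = -16.86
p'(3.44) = 13.74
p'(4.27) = 29.62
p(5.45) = 58.87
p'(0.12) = -8.44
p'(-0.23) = -6.92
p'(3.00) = 7.00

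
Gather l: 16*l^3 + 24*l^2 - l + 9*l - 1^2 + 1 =16*l^3 + 24*l^2 + 8*l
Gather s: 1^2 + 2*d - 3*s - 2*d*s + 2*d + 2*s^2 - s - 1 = 4*d + 2*s^2 + s*(-2*d - 4)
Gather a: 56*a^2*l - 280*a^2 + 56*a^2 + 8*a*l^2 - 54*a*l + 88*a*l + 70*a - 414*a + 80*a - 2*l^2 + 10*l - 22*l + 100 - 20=a^2*(56*l - 224) + a*(8*l^2 + 34*l - 264) - 2*l^2 - 12*l + 80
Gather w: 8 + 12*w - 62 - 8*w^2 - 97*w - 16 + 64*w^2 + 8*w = 56*w^2 - 77*w - 70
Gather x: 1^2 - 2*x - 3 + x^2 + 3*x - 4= x^2 + x - 6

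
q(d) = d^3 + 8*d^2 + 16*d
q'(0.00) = 16.00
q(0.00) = 0.00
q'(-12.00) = 256.00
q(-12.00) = -768.00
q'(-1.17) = 1.39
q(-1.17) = -9.37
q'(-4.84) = 8.84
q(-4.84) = -3.42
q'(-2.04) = -4.16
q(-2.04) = -7.84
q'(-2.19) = -4.65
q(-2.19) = -7.17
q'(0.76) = 29.89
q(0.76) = 17.22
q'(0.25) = 20.19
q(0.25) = 4.52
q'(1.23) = 40.22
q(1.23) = 33.64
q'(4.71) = 157.91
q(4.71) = 357.32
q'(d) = 3*d^2 + 16*d + 16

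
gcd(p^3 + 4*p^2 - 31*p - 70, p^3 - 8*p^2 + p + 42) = p + 2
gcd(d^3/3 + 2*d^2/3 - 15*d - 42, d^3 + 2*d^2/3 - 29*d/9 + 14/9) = 1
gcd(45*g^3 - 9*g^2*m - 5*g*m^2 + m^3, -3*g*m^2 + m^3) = 3*g - m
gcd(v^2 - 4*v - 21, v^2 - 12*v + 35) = v - 7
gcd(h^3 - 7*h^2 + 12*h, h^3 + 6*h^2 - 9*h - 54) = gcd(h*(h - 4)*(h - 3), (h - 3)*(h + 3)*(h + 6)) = h - 3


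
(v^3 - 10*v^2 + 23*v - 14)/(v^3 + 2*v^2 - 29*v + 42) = (v^2 - 8*v + 7)/(v^2 + 4*v - 21)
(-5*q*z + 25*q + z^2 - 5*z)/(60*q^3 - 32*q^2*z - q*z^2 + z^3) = (z - 5)/(-12*q^2 + 4*q*z + z^2)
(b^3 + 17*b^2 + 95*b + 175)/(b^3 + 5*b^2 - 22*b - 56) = (b^2 + 10*b + 25)/(b^2 - 2*b - 8)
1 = 1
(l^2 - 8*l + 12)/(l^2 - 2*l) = (l - 6)/l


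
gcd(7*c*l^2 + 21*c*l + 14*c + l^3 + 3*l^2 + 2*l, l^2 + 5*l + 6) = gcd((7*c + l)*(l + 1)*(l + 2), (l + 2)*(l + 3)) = l + 2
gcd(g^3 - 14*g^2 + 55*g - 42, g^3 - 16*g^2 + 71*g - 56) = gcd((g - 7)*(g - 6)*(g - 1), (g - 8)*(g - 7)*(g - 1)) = g^2 - 8*g + 7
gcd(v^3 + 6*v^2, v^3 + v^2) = v^2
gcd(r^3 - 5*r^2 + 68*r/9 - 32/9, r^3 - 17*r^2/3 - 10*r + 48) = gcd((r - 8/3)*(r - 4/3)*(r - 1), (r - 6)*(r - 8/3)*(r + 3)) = r - 8/3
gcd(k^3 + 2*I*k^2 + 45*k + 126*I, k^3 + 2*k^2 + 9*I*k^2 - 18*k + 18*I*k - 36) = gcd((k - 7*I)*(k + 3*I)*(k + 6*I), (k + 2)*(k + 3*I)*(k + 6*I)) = k^2 + 9*I*k - 18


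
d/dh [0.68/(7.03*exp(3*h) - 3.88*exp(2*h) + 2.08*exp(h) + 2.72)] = (-14.3412*exp(2*h) + 5.2768*exp(h) - 1.4144)*exp(h)/(7.03*exp(3*h) - 3.88*exp(2*h) + 2.08*exp(h) + 2.72)^2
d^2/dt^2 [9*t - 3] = 0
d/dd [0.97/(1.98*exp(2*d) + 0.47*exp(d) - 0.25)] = (-3.8412*exp(d) - 0.4559)*exp(d)/(1.98*exp(2*d) + 0.47*exp(d) - 0.25)^2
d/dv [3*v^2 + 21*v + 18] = 6*v + 21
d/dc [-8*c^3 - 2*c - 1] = -24*c^2 - 2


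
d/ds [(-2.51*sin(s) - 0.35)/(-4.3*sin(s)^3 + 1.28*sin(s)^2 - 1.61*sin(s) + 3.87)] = (-21.586*sin(s)^3 - 1.3022*sin(s)^2 + 0.896*sin(s) - 10.2772)*cos(s)/(18.49*sin(s)^6 - 11.008*sin(s)^5 + 15.4844*sin(s)^4 - 37.4036*sin(s)^3 + 12.4993*sin(s)^2 - 12.4614*sin(s) + 14.9769)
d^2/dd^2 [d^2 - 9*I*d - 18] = 2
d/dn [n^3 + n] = 3*n^2 + 1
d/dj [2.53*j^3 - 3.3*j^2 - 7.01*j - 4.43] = 7.59*j^2 - 6.6*j - 7.01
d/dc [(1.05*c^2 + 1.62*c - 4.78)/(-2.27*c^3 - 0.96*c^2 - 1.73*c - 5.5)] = (2.3835*c^4 + 7.3548*c^3 - 32.8131*c^2 - 20.7276*c - 17.1794)/(5.1529*c^6 + 4.3584*c^5 + 8.7758*c^4 + 28.2916*c^3 + 13.5529*c^2 + 19.03*c + 30.25)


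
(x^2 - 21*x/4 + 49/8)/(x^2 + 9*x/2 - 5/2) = (8*x^2 - 42*x + 49)/(4*(2*x^2 + 9*x - 5))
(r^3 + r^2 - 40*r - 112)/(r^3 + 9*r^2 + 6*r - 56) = (r^2 - 3*r - 28)/(r^2 + 5*r - 14)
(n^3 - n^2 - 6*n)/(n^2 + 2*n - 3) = n*(n^2 - n - 6)/(n^2 + 2*n - 3)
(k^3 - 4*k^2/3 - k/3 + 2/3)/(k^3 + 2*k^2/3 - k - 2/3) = (k - 1)/(k + 1)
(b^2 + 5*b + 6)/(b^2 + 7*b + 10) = (b + 3)/(b + 5)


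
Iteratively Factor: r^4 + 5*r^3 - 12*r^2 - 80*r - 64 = (r + 4)*(r^3 + r^2 - 16*r - 16) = (r + 4)^2*(r^2 - 3*r - 4) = (r - 4)*(r + 4)^2*(r + 1)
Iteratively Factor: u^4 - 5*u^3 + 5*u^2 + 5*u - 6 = (u - 2)*(u^3 - 3*u^2 - u + 3) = (u - 2)*(u + 1)*(u^2 - 4*u + 3) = (u - 2)*(u - 1)*(u + 1)*(u - 3)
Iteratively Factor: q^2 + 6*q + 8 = (q + 2)*(q + 4)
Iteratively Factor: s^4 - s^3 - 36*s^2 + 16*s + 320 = (s - 4)*(s^3 + 3*s^2 - 24*s - 80) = (s - 4)*(s + 4)*(s^2 - s - 20) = (s - 5)*(s - 4)*(s + 4)*(s + 4)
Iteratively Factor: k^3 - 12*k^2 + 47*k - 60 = (k - 3)*(k^2 - 9*k + 20) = (k - 5)*(k - 3)*(k - 4)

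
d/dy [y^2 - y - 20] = 2*y - 1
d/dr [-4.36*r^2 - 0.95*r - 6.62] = -8.72*r - 0.95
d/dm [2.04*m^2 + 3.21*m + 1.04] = 4.08*m + 3.21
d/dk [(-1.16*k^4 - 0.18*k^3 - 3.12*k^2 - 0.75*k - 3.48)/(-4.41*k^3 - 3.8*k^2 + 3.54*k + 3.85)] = (5.1156*k^6 + 8.816*k^5 - 25.3944*k^4 - 25.7534*k^3 - 62.0142*k^2 - 50.472*k + 9.4317)/(19.4481*k^6 + 33.516*k^5 - 16.7828*k^4 - 60.861*k^3 - 16.7284*k^2 + 27.258*k + 14.8225)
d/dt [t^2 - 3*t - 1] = 2*t - 3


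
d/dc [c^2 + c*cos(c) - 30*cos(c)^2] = -c*sin(c) + 2*c + 30*sin(2*c) + cos(c)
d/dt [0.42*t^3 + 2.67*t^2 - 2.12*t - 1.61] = 1.26*t^2 + 5.34*t - 2.12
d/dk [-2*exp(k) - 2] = -2*exp(k)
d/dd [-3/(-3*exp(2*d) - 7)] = -18*exp(2*d)/(3*exp(2*d) + 7)^2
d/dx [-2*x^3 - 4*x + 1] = -6*x^2 - 4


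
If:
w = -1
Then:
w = -1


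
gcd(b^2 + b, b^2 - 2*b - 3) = b + 1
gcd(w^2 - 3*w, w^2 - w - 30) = 1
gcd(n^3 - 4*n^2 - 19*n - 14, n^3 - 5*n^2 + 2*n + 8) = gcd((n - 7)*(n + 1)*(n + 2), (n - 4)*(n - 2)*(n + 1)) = n + 1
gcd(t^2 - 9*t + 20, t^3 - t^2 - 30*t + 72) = t - 4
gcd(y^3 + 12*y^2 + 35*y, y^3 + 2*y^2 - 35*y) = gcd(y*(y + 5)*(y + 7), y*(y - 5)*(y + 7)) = y^2 + 7*y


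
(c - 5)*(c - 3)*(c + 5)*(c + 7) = c^4 + 4*c^3 - 46*c^2 - 100*c + 525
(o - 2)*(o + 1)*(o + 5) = o^3 + 4*o^2 - 7*o - 10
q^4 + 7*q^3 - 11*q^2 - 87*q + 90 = (q - 3)*(q - 1)*(q + 5)*(q + 6)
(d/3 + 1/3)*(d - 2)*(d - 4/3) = d^3/3 - 7*d^2/9 - 2*d/9 + 8/9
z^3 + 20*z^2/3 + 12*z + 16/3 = (z + 2/3)*(z + 2)*(z + 4)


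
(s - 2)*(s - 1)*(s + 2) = s^3 - s^2 - 4*s + 4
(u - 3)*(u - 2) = u^2 - 5*u + 6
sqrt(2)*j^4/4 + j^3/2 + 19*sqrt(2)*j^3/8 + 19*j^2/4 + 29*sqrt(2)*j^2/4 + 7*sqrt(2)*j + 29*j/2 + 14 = (j/2 + 1)*(j + 7/2)*(j + 4)*(sqrt(2)*j/2 + 1)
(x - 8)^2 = x^2 - 16*x + 64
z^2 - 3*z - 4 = (z - 4)*(z + 1)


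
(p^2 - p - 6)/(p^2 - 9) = (p + 2)/(p + 3)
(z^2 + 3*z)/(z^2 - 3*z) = (z + 3)/(z - 3)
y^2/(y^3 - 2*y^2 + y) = y/(y^2 - 2*y + 1)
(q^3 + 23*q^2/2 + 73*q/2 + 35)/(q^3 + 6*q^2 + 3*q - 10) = (2*q^2 + 19*q + 35)/(2*(q^2 + 4*q - 5))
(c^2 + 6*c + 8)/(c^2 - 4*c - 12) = (c + 4)/(c - 6)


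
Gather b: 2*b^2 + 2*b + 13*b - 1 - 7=2*b^2 + 15*b - 8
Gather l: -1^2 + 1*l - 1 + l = 2*l - 2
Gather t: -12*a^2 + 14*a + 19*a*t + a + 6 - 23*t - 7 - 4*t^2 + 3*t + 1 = -12*a^2 + 15*a - 4*t^2 + t*(19*a - 20)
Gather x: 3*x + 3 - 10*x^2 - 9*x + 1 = -10*x^2 - 6*x + 4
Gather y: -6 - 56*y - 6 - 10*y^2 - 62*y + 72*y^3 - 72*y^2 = 72*y^3 - 82*y^2 - 118*y - 12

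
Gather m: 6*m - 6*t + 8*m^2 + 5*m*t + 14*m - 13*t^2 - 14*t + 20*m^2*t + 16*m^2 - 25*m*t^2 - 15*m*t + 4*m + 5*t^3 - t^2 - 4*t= m^2*(20*t + 24) + m*(-25*t^2 - 10*t + 24) + 5*t^3 - 14*t^2 - 24*t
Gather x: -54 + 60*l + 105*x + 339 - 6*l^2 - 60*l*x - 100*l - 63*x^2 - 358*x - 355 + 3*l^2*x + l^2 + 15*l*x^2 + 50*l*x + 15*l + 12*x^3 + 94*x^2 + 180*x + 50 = -5*l^2 - 25*l + 12*x^3 + x^2*(15*l + 31) + x*(3*l^2 - 10*l - 73) - 20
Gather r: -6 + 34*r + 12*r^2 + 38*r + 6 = 12*r^2 + 72*r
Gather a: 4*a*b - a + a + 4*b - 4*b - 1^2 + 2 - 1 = 4*a*b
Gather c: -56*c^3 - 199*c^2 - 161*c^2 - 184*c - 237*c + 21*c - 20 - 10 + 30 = -56*c^3 - 360*c^2 - 400*c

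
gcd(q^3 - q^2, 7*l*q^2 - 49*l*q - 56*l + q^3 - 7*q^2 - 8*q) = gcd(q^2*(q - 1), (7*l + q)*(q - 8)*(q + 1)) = 1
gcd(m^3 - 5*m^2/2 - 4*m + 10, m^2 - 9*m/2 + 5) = m^2 - 9*m/2 + 5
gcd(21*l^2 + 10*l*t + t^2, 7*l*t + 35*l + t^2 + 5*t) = 7*l + t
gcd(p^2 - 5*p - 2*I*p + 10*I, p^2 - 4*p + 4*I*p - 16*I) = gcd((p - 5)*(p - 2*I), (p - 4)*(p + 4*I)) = 1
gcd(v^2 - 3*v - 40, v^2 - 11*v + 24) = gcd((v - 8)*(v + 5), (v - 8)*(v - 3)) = v - 8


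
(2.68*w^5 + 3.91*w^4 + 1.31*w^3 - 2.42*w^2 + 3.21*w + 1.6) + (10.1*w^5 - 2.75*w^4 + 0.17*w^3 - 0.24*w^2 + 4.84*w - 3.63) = 12.78*w^5 + 1.16*w^4 + 1.48*w^3 - 2.66*w^2 + 8.05*w - 2.03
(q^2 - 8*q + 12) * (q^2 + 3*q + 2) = q^4 - 5*q^3 - 10*q^2 + 20*q + 24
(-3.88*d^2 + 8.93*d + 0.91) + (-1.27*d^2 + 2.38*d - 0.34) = -5.15*d^2 + 11.31*d + 0.57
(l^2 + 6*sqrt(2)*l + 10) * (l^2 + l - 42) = l^4 + l^3 + 6*sqrt(2)*l^3 - 32*l^2 + 6*sqrt(2)*l^2 - 252*sqrt(2)*l + 10*l - 420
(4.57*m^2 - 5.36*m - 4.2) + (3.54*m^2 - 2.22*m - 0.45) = 8.11*m^2 - 7.58*m - 4.65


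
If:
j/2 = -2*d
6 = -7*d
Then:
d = -6/7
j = 24/7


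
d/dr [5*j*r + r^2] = 5*j + 2*r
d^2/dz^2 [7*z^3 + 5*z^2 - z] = 42*z + 10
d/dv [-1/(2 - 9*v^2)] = -18*v/(9*v^2 - 2)^2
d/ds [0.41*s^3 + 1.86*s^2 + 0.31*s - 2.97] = 1.23*s^2 + 3.72*s + 0.31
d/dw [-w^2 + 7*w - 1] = 7 - 2*w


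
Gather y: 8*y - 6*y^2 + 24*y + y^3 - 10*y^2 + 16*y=y^3 - 16*y^2 + 48*y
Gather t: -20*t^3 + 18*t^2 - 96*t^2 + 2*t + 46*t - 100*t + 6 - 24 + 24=-20*t^3 - 78*t^2 - 52*t + 6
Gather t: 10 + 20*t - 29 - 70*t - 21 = -50*t - 40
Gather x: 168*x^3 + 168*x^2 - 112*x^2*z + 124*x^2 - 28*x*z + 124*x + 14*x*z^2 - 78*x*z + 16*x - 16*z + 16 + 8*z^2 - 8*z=168*x^3 + x^2*(292 - 112*z) + x*(14*z^2 - 106*z + 140) + 8*z^2 - 24*z + 16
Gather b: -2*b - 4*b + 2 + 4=6 - 6*b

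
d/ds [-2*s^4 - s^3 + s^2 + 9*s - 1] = -8*s^3 - 3*s^2 + 2*s + 9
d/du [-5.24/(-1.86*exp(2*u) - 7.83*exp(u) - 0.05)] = (-19.4928*exp(u) - 41.0292)*exp(u)/(1.86*exp(2*u) + 7.83*exp(u) + 0.05)^2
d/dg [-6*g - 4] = -6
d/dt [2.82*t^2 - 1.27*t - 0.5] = 5.64*t - 1.27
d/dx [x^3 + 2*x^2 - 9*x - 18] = 3*x^2 + 4*x - 9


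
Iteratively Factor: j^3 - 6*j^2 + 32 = (j - 4)*(j^2 - 2*j - 8) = (j - 4)*(j + 2)*(j - 4)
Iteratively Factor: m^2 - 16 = (m - 4)*(m + 4)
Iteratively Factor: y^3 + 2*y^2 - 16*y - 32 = (y + 2)*(y^2 - 16) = (y - 4)*(y + 2)*(y + 4)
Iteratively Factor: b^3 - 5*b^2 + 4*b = (b)*(b^2 - 5*b + 4) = b*(b - 4)*(b - 1)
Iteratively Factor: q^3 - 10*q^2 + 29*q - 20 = (q - 1)*(q^2 - 9*q + 20) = (q - 5)*(q - 1)*(q - 4)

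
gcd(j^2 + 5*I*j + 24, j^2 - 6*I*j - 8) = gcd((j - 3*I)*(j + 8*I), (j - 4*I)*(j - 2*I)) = 1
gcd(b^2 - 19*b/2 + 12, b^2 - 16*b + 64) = b - 8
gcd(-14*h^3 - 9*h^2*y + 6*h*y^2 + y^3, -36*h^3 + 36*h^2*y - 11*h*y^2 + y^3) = -2*h + y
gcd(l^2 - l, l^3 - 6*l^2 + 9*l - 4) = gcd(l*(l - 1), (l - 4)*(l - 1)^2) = l - 1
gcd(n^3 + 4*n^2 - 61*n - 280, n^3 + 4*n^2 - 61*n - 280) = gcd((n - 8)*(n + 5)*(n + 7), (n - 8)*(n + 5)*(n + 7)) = n^3 + 4*n^2 - 61*n - 280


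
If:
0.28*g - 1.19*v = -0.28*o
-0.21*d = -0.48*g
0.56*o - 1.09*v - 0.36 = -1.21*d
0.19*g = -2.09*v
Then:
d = 0.39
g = 0.17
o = -0.24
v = -0.02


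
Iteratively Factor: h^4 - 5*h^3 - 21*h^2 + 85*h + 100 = (h - 5)*(h^3 - 21*h - 20) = (h - 5)*(h + 4)*(h^2 - 4*h - 5) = (h - 5)^2*(h + 4)*(h + 1)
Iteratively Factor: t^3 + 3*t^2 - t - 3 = (t + 3)*(t^2 - 1) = (t - 1)*(t + 3)*(t + 1)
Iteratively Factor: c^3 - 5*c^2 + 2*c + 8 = (c + 1)*(c^2 - 6*c + 8) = (c - 4)*(c + 1)*(c - 2)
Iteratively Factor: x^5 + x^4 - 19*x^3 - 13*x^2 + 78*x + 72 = (x + 2)*(x^4 - x^3 - 17*x^2 + 21*x + 36) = (x + 1)*(x + 2)*(x^3 - 2*x^2 - 15*x + 36) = (x - 3)*(x + 1)*(x + 2)*(x^2 + x - 12) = (x - 3)^2*(x + 1)*(x + 2)*(x + 4)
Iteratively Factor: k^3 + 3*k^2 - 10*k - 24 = (k - 3)*(k^2 + 6*k + 8) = (k - 3)*(k + 4)*(k + 2)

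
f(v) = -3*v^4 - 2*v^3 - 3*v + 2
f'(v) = -12*v^3 - 6*v^2 - 3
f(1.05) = -7.11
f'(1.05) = -23.51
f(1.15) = -9.74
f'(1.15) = -29.19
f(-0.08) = 2.24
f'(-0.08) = -3.03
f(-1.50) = -1.94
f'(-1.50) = 24.00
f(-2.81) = -132.24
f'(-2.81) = 215.88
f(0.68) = -1.31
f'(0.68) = -9.55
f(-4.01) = -632.72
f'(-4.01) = 674.29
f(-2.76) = -121.75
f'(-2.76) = 203.59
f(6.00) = -4336.00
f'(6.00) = -2811.00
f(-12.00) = -58714.00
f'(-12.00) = 19869.00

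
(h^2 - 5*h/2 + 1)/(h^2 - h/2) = (h - 2)/h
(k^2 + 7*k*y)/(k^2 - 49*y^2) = k/(k - 7*y)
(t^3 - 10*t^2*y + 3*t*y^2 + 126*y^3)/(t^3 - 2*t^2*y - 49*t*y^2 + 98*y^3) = (-t^2 + 3*t*y + 18*y^2)/(-t^2 - 5*t*y + 14*y^2)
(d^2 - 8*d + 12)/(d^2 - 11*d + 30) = (d - 2)/(d - 5)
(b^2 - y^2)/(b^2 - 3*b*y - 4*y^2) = (-b + y)/(-b + 4*y)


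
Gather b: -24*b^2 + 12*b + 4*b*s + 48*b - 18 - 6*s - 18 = -24*b^2 + b*(4*s + 60) - 6*s - 36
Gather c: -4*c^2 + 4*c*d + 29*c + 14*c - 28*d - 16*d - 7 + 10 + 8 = -4*c^2 + c*(4*d + 43) - 44*d + 11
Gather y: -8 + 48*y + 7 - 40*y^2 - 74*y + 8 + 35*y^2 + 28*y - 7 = -5*y^2 + 2*y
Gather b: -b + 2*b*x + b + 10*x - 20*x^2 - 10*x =2*b*x - 20*x^2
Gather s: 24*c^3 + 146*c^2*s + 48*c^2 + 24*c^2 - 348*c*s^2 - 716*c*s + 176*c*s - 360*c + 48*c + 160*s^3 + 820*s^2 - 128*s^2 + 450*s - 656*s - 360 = 24*c^3 + 72*c^2 - 312*c + 160*s^3 + s^2*(692 - 348*c) + s*(146*c^2 - 540*c - 206) - 360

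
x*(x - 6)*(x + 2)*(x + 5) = x^4 + x^3 - 32*x^2 - 60*x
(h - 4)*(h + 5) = h^2 + h - 20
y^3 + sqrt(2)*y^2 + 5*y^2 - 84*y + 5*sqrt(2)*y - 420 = (y + 5)*(y - 6*sqrt(2))*(y + 7*sqrt(2))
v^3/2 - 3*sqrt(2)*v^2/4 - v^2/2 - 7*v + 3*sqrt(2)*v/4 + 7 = (v/2 + sqrt(2))*(v - 1)*(v - 7*sqrt(2)/2)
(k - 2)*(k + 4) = k^2 + 2*k - 8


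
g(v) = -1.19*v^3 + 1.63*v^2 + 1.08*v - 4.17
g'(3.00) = -21.27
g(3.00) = -18.39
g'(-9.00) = -317.43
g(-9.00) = 985.65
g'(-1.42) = -10.75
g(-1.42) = 0.99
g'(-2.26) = -24.52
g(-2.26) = 15.45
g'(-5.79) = -137.48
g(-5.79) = 275.21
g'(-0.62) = -2.31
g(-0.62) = -3.93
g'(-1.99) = -19.54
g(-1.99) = 9.51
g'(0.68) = 1.65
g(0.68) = -3.06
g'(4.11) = -45.83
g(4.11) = -54.81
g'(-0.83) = -4.09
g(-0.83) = -3.26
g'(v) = -3.57*v^2 + 3.26*v + 1.08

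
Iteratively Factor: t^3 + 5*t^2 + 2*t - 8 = (t + 2)*(t^2 + 3*t - 4) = (t + 2)*(t + 4)*(t - 1)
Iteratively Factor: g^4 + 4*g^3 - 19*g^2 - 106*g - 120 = (g + 4)*(g^3 - 19*g - 30) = (g - 5)*(g + 4)*(g^2 + 5*g + 6) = (g - 5)*(g + 3)*(g + 4)*(g + 2)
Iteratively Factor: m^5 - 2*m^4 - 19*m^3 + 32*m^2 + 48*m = (m + 4)*(m^4 - 6*m^3 + 5*m^2 + 12*m) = (m - 4)*(m + 4)*(m^3 - 2*m^2 - 3*m) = m*(m - 4)*(m + 4)*(m^2 - 2*m - 3) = m*(m - 4)*(m - 3)*(m + 4)*(m + 1)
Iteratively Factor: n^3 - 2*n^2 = (n)*(n^2 - 2*n) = n*(n - 2)*(n)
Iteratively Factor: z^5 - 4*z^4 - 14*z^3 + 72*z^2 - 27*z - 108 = (z - 3)*(z^4 - z^3 - 17*z^2 + 21*z + 36) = (z - 3)*(z + 4)*(z^3 - 5*z^2 + 3*z + 9) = (z - 3)^2*(z + 4)*(z^2 - 2*z - 3) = (z - 3)^2*(z + 1)*(z + 4)*(z - 3)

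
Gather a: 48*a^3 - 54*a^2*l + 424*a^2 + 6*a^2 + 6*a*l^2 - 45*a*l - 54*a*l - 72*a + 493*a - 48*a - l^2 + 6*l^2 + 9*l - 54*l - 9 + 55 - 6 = 48*a^3 + a^2*(430 - 54*l) + a*(6*l^2 - 99*l + 373) + 5*l^2 - 45*l + 40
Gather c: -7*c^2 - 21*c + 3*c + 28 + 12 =-7*c^2 - 18*c + 40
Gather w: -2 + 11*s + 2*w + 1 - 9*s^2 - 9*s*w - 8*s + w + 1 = -9*s^2 + 3*s + w*(3 - 9*s)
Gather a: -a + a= 0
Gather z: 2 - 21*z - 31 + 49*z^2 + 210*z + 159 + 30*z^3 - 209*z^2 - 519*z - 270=30*z^3 - 160*z^2 - 330*z - 140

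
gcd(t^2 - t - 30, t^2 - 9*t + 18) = t - 6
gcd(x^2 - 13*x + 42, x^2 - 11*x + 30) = x - 6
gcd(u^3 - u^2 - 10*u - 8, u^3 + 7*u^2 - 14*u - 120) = u - 4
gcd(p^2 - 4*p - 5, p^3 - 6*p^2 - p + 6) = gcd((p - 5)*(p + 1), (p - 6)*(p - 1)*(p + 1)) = p + 1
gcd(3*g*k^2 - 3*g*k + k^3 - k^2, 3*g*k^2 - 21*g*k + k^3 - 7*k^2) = 3*g*k + k^2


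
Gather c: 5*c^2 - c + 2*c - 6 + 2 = 5*c^2 + c - 4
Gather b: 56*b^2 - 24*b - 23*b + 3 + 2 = 56*b^2 - 47*b + 5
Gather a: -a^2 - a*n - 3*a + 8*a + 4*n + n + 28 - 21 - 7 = -a^2 + a*(5 - n) + 5*n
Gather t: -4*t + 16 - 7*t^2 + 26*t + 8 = -7*t^2 + 22*t + 24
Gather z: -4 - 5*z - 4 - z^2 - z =-z^2 - 6*z - 8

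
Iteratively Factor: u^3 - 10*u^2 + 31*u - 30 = (u - 3)*(u^2 - 7*u + 10) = (u - 5)*(u - 3)*(u - 2)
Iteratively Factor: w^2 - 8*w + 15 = (w - 5)*(w - 3)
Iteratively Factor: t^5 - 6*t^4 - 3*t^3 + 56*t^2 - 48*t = (t - 4)*(t^4 - 2*t^3 - 11*t^2 + 12*t) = t*(t - 4)*(t^3 - 2*t^2 - 11*t + 12) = t*(t - 4)*(t - 1)*(t^2 - t - 12) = t*(t - 4)*(t - 1)*(t + 3)*(t - 4)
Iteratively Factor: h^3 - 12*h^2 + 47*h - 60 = (h - 5)*(h^2 - 7*h + 12) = (h - 5)*(h - 3)*(h - 4)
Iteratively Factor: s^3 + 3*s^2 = (s)*(s^2 + 3*s) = s*(s + 3)*(s)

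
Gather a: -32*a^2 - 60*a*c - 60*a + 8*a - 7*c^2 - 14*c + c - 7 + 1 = -32*a^2 + a*(-60*c - 52) - 7*c^2 - 13*c - 6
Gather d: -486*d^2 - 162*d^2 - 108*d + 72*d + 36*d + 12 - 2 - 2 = 8 - 648*d^2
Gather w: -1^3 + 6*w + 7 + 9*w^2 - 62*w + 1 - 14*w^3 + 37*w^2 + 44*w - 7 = -14*w^3 + 46*w^2 - 12*w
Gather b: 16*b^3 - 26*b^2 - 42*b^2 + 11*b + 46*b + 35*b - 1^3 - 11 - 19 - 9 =16*b^3 - 68*b^2 + 92*b - 40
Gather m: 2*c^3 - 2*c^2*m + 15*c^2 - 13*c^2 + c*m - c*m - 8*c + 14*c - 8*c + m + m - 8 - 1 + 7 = 2*c^3 + 2*c^2 - 2*c + m*(2 - 2*c^2) - 2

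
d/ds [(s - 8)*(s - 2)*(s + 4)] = 3*s^2 - 12*s - 24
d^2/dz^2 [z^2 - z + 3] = 2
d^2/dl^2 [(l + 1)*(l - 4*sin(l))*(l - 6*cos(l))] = 4*l^2*sin(l) + 6*l^2*cos(l) + 28*l*sin(l) - 48*l*sin(2*l) - 10*l*cos(l) + 6*l + 4*sin(l) - 20*cos(l) + 48*sqrt(2)*cos(2*l + pi/4) + 2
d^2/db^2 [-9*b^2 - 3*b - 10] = -18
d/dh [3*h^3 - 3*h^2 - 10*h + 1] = 9*h^2 - 6*h - 10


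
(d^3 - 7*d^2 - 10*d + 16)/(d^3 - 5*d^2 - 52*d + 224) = (d^2 + d - 2)/(d^2 + 3*d - 28)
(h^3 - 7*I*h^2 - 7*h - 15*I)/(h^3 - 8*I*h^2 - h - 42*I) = (h^2 - 4*I*h + 5)/(h^2 - 5*I*h + 14)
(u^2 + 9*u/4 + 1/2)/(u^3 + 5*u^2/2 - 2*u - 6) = (4*u + 1)/(2*(2*u^2 + u - 6))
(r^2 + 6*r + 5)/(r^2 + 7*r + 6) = (r + 5)/(r + 6)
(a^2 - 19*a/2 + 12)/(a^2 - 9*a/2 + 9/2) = (a - 8)/(a - 3)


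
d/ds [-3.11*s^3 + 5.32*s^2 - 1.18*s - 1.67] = -9.33*s^2 + 10.64*s - 1.18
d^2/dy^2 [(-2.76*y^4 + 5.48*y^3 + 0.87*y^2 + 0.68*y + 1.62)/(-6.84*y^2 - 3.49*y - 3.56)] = (258.256512*y^6 + 395.313696*y^5 + 604.94508*y^4 + 659.956159999999*y^3 - 316.411584*y^2 - 549.390288*y + 34.276892)/(320.013504*y^6 + 489.845232*y^5 + 749.60586*y^4 + 552.405925*y^3 + 390.14574*y^2 + 132.692592*y + 45.118016)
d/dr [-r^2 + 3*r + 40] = 3 - 2*r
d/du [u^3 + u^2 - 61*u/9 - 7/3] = 3*u^2 + 2*u - 61/9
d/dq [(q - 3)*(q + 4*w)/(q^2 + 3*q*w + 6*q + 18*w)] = (-(q - 3)*(q + 4*w)*(2*q + 3*w + 6) + (2*q + 4*w - 3)*(q^2 + 3*q*w + 6*q + 18*w))/(q^2 + 3*q*w + 6*q + 18*w)^2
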